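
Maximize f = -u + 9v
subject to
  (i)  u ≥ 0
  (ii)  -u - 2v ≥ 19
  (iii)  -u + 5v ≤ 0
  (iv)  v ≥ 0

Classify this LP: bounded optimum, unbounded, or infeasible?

infeasible

The boundaries u = 0 and -u - 2v = 19 meet at (0, -19/2), but that point violates v ≥ 0. Every candidate vertex is excluded by some other constraint, so the feasible region is empty.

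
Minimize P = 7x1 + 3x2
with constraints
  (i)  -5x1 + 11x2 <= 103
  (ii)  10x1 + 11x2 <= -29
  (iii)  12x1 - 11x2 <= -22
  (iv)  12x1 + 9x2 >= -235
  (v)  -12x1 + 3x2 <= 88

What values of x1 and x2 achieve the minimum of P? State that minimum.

Feasible corners and P = 7x1 + 3x2:
  (-51/22, -64/121) → P = -4311/242
  (-1055/162, 266/81) → P = -5789/162
  (-451/48, -33/4) → P = -4345/48

The optimum lies where 12x1 - 11x2 = -22 and -12x1 + 3x2 = 88.
Solving simultaneously gives x1 = -451/48, x2 = -33/4.

x1 = -451/48, x2 = -33/4, minimum P = -4345/48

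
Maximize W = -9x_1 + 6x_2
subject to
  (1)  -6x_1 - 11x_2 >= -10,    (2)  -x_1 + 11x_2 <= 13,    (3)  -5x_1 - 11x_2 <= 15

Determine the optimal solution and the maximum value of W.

Corner points and W = -9x_1 + 6x_2:
  (-3/7, 8/7) → W = 75/7
  (25, -140/11) → W = -3315/11
  (-14/3, 25/33) → W = 512/11

The optimum lies where -x_1 + 11x_2 = 13 and -5x_1 - 11x_2 = 15.
Solving simultaneously gives x_1 = -14/3, x_2 = 25/33.

x_1 = -14/3, x_2 = 25/33, maximum W = 512/11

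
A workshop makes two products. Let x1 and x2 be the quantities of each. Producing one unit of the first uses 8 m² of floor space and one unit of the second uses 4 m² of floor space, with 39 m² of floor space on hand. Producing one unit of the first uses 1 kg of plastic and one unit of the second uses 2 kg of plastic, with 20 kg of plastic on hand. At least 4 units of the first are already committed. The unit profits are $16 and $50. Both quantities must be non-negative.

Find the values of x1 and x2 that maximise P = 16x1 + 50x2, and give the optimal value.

x1 = 4, x2 = 7/4, maximum P = 303/2

Feasible corners and P = 16x1 + 50x2:
  (39/8, 0) → P = 78
  (4, 0) → P = 64
  (4, 7/4) → P = 303/2

The optimum lies where 8x1 + 4x2 = 39 and x1 = 4.
Solving simultaneously gives x1 = 4, x2 = 7/4.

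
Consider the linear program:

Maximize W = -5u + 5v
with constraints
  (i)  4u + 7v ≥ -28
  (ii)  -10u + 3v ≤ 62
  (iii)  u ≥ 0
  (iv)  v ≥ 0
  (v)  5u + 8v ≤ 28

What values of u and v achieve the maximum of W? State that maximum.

u = 0, v = 7/2, maximum W = 35/2

Extreme points and W = -5u + 5v:
  (0, 0) → W = 0
  (0, 7/2) → W = 35/2
  (28/5, 0) → W = -28

The optimum lies where u = 0 and 5u + 8v = 28.
Solving simultaneously gives u = 0, v = 7/2.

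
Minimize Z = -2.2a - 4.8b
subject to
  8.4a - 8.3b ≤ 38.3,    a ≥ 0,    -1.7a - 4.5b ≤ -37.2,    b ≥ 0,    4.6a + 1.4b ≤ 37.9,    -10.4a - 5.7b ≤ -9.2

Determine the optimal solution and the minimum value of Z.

Feasible corners and Z = -2.2a - 4.8b:
  (0, 124/15) → Z = -992/25
  (0, 379/14) → Z = -4548/35
  (11847/1832, 10669/1832) → Z = -386373/9160

The optimum lies where a = 0 and 4.6a + 1.4b = 37.9.
Solving simultaneously gives a = 0, b = 379/14.

a = 0, b = 379/14, minimum Z = -4548/35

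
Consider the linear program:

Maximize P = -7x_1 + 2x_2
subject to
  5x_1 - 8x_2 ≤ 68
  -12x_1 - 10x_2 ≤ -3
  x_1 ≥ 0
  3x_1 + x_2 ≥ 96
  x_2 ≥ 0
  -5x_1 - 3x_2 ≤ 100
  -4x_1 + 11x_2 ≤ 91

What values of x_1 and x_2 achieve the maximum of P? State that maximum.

x_1 = 965/37, x_2 = 657/37, maximum P = -5441/37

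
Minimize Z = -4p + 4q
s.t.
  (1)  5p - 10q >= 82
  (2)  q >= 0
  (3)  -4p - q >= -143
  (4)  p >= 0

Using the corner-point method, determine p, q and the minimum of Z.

At the optimal vertex, q = 0 and -4p - q = -143.
Solving simultaneously gives p = 143/4, q = 0.

p = 143/4, q = 0, minimum Z = -143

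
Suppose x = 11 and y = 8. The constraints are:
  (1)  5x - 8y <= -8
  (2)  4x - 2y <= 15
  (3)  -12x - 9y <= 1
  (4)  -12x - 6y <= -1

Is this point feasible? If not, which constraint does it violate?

Constraint (2): 4x - 2y = 28, which is not ≤ 15. All other constraints are satisfied.

not feasible — violates (2)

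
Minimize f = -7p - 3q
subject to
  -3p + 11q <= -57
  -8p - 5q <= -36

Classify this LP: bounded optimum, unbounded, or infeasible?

From the feasible point (681/103, -348/103), moving in the direction (5, -8) keeps every constraint satisfied while f decreases without bound.

unbounded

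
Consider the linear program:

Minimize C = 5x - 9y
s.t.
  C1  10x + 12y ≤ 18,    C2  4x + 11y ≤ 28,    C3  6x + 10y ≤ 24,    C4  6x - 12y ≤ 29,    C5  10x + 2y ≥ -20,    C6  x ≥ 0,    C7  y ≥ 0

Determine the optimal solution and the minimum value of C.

Vertices and C = 5x - 9y:
  (0, 3/2) → C = -27/2
  (9/5, 0) → C = 9
  (0, 0) → C = 0

x = 0, y = 3/2, minimum C = -27/2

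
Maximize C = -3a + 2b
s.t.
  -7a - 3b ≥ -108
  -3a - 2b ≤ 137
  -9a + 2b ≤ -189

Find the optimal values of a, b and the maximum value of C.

Feasible corners and C = -3a + 2b:
  (627/5, -1283/5) → C = -4447/5
  (783/41, -351/41) → C = -3051/41
  (13/3, -75) → C = -163

a = 783/41, b = -351/41, maximum C = -3051/41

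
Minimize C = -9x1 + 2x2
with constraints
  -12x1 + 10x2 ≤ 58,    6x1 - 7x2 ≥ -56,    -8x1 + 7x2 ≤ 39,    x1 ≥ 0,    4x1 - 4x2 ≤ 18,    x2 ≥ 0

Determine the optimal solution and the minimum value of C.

x1 = 175/2, x2 = 83, minimum C = -1243/2

Corner points and C = -9x1 + 2x2:
  (17/2, 107/7) → C = -643/14
  (175/2, 83) → C = -1243/2
  (0, 39/7) → C = 78/7
  (0, 0) → C = 0
  (9/2, 0) → C = -81/2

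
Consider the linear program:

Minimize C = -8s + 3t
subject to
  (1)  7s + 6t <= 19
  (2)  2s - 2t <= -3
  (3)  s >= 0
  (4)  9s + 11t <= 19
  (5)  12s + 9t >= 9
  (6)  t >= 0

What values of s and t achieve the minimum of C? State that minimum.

Corner points and C = -8s + 3t:
  (0, 3/2) → C = 9/2
  (1/8, 13/8) → C = 31/8
  (0, 19/11) → C = 57/11

s = 1/8, t = 13/8, minimum C = 31/8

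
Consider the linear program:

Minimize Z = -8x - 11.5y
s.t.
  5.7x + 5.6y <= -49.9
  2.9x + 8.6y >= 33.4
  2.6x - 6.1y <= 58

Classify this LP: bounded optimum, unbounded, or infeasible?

From the feasible point (-30809/1639, 33509/3278), moving in the direction (-5.6, 5.7) keeps every constraint satisfied while Z decreases without bound.

unbounded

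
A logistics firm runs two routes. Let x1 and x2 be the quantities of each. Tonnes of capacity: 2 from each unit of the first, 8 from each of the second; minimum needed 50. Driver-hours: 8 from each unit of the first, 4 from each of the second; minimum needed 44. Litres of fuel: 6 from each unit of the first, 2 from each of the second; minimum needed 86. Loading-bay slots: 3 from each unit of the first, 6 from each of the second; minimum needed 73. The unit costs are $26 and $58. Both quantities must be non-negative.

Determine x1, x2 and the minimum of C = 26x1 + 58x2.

x1 = 71/3, x2 = 1/3, minimum C = 1904/3

Corner points and C = 26x1 + 58x2:
  (0, 43) → C = 2494
  (25, 0) → C = 650
  (71/3, 1/3) → C = 1904/3
  (37/3, 6) → C = 2006/3
The feasible region is unbounded (it extends along (0, 1), (1, 0)), but C strictly increases along every unbounded feasible direction, so there is no improving ray and the minimum is attained at a vertex.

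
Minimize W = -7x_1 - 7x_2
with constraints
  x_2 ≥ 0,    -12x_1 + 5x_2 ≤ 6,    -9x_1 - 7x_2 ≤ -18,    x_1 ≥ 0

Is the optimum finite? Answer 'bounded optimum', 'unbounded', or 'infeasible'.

unbounded

From the feasible point (2, 0), moving in the direction (1, 0) keeps every constraint satisfied while W decreases without bound.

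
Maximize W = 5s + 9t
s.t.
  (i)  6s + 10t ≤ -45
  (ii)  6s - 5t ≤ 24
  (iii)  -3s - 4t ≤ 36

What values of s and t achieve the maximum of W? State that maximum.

s = -30, t = 27/2, maximum W = -57/2

Vertices and W = 5s + 9t:
  (1/6, -23/5) → W = -1217/30
  (-30, 27/2) → W = -57/2
  (-28/13, -96/13) → W = -1004/13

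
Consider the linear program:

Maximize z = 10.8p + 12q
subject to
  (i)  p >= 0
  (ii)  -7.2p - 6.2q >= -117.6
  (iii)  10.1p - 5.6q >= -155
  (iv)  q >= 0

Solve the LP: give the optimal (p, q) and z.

p = 0, q = 588/31, maximum z = 7056/31

Corner points and z = 10.8p + 12q:
  (0, 588/31) → z = 7056/31
  (0, 0) → z = 0
  (49/3, 0) → z = 882/5

The binding constraints are p = 0 and -7.2p - 6.2q = -117.6.
Solving simultaneously gives p = 0, q = 588/31.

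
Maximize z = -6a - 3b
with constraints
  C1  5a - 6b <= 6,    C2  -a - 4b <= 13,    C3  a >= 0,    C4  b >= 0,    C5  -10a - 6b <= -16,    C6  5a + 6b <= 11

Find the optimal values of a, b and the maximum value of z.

Corner points and z = -6a - 3b:
  (22/15, 2/9) → z = -142/15
  (17/10, 5/12) → z = -229/20
  (1, 1) → z = -9

a = 1, b = 1, maximum z = -9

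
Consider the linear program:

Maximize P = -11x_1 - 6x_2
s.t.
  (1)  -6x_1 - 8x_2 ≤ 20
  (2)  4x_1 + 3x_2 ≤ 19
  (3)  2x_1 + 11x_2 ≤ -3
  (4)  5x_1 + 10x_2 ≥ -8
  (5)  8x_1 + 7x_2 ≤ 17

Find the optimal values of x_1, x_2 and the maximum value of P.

Feasible corners and P = -11x_1 - 6x_2:
  (-58/35, 1/35) → P = 632/35
  (104/37, -29/37) → P = -970/37
  (226/45, -149/45) → P = -1592/45

At the optimal vertex, 2x_1 + 11x_2 = -3 and 5x_1 + 10x_2 = -8.
Solving simultaneously gives x_1 = -58/35, x_2 = 1/35.

x_1 = -58/35, x_2 = 1/35, maximum P = 632/35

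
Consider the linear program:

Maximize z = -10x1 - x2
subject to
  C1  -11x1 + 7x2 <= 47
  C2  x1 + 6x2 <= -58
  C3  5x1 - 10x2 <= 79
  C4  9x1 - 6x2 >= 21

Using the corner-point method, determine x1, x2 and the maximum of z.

x1 = -22/5, x2 = -101/10, maximum z = 541/10

Feasible corners and z = -10x1 - x2:
  (-53/20, -369/40) → z = 1429/40
  (-37/10, -181/20) → z = 921/20
  (-22/5, -101/10) → z = 541/10

The binding constraints are 5x1 - 10x2 = 79 and 9x1 - 6x2 = 21.
Solving simultaneously gives x1 = -22/5, x2 = -101/10.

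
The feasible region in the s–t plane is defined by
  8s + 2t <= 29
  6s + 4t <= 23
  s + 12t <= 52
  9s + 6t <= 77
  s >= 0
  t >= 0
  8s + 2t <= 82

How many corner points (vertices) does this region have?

5

Intersecting each pair of boundary lines and keeping only the points that satisfy every inequality leaves:
  (7/2, 1/2)
  (29/8, 0)
  (1, 17/4)
  (0, 13/3)
  (0, 0)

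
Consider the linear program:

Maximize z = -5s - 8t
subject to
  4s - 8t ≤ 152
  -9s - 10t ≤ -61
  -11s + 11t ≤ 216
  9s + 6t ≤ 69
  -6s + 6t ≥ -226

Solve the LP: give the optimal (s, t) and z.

The binding constraints are -9s - 10t = -61 and 9s + 6t = 69.
Solving simultaneously gives s = 9, t = -2.

s = 9, t = -2, maximum z = -29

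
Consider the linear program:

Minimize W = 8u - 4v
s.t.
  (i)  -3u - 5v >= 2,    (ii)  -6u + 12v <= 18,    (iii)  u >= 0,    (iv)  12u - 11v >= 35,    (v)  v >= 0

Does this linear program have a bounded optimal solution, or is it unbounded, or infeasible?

The boundaries -3u - 5v = 2 and 12u - 11v = 35 meet at (51/31, -43/31), but that point violates v ≥ 0. Every candidate vertex is excluded by some other constraint, so the feasible region is empty.

infeasible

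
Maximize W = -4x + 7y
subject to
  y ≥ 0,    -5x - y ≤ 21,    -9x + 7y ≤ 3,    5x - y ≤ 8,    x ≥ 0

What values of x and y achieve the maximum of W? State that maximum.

x = 59/26, y = 87/26, maximum W = 373/26

Corner points and W = -4x + 7y:
  (8/5, 0) → W = -32/5
  (0, 0) → W = 0
  (59/26, 87/26) → W = 373/26
  (0, 3/7) → W = 3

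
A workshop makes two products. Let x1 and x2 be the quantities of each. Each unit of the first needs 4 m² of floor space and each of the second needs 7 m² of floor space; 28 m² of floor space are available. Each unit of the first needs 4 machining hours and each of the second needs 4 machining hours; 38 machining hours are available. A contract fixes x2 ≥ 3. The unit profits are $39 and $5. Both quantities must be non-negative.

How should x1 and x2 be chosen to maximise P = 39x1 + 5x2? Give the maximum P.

Feasible corners and P = 39x1 + 5x2:
  (0, 4) → P = 20
  (0, 3) → P = 15
  (7/4, 3) → P = 333/4

x1 = 7/4, x2 = 3, maximum P = 333/4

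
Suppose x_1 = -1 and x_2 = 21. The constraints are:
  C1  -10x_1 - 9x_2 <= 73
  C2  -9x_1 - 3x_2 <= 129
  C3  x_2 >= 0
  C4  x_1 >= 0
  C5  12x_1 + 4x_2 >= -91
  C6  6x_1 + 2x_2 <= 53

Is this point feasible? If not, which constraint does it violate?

Constraint C4: x_1 = -1, which is not ≥ 0. All other constraints are satisfied.

not feasible — violates C4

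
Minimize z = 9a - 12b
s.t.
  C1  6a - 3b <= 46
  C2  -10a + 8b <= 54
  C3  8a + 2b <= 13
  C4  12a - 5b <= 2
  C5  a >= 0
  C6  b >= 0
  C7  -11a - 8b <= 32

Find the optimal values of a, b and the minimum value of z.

a = 0, b = 13/2, minimum z = -78

Vertices and z = 9a - 12b:
  (69/64, 35/16) → z = -1059/64
  (0, 13/2) → z = -78
  (1/6, 0) → z = 3/2
  (0, 0) → z = 0

At the optimal vertex, 8a + 2b = 13 and a = 0.
Solving simultaneously gives a = 0, b = 13/2.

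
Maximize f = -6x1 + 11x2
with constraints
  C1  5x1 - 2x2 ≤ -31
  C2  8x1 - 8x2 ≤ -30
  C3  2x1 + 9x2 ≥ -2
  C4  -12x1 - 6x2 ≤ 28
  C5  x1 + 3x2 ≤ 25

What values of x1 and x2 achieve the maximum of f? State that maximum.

Extreme points and f = -6x1 + 11x2:
  (-121/27, 116/27) → f = 2002/27
  (-43/17, 156/17) → f = 1974/17
  (-39/5, 164/15) → f = 2506/15

x1 = -39/5, x2 = 164/15, maximum f = 2506/15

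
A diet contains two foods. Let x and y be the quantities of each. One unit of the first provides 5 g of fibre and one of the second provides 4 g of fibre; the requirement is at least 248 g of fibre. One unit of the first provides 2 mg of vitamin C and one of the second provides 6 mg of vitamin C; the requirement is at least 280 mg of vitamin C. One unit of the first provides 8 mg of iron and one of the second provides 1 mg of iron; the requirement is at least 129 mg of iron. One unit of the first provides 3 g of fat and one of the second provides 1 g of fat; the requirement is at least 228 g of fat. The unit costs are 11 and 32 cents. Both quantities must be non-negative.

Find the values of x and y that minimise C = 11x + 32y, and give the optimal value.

x = 68, y = 24, minimum C = 1516

Vertices and C = 11x + 32y:
  (0, 228) → C = 7296
  (140, 0) → C = 1540
  (68, 24) → C = 1516
The feasible region is unbounded (it extends along (0, 1), (1, 0)), but C strictly increases along every unbounded feasible direction, so there is no improving ray and the minimum is attained at a vertex.

The optimum lies where 2x + 6y = 280 and 3x + y = 228.
Solving simultaneously gives x = 68, y = 24.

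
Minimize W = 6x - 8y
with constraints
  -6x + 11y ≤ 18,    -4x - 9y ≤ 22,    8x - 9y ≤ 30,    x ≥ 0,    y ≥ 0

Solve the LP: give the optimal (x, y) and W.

x = 0, y = 18/11, minimum W = -144/11

At the optimal vertex, -6x + 11y = 18 and x = 0.
Solving simultaneously gives x = 0, y = 18/11.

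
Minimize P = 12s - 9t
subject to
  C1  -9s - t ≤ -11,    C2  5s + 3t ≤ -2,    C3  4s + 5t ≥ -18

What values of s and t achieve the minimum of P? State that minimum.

s = 35/22, t = -73/22, minimum P = 1077/22

Corner points and P = 12s - 9t:
  (35/22, -73/22) → P = 1077/22
  (73/41, -206/41) → P = 2730/41
  (44/13, -82/13) → P = 1266/13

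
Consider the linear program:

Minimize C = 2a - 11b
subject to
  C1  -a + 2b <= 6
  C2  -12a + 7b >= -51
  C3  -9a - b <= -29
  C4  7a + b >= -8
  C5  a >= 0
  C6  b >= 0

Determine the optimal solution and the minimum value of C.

a = 144/17, b = 123/17, minimum C = -1065/17

Feasible corners and C = 2a - 11b:
  (144/17, 123/17) → C = -1065/17
  (52/19, 83/19) → C = -809/19
  (17/4, 0) → C = 17/2
  (29/9, 0) → C = 58/9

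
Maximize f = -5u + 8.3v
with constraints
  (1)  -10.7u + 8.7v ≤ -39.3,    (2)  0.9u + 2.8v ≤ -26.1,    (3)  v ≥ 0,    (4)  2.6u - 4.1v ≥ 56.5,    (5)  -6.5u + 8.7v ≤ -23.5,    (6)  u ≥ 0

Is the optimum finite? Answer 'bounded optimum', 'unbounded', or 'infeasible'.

infeasible

The boundaries 0.9u + 2.8v = -26.1 and 2.6u - 4.1v = 56.5 meet at (5119/1097, -11871/1097), but that point violates v ≥ 0. Every candidate vertex is excluded by some other constraint, so the feasible region is empty.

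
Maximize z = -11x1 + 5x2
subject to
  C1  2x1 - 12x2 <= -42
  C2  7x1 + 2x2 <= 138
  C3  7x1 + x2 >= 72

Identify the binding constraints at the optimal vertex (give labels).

C2 and C3

Feasible corners and z = -11x1 + 5x2:
  (393/22, 285/44) → z = -7221/44
  (411/43, 219/43) → z = -3426/43
  (6/7, 66) → z = 2244/7

The maximum is at (6/7, 66). Substituting into each constraint, equality holds for C2 and C3; the remaining constraints have slack.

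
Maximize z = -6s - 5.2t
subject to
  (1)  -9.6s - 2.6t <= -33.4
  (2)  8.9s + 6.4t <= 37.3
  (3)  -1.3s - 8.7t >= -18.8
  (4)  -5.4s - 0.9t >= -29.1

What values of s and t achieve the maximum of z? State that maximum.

s = 76/9, t = -55/3, maximum z = 134/3

Vertices and z = -6s - 5.2t:
  (5839/1915, 3041/1915) → z = -254236/9575
  (76/9, -55/3) → z = 134/3
  (5089/885, -1919/885) → z = -102776/4425

At the optimal vertex, -9.6s - 2.6t = -33.4 and -5.4s - 0.9t = -29.1.
Solving simultaneously gives s = 76/9, t = -55/3.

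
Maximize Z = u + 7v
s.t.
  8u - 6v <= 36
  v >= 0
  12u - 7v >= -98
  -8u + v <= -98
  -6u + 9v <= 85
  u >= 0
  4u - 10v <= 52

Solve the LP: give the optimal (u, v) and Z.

At the optimal vertex, 8u - 6v = 36 and -6u + 9v = 85.
Solving simultaneously gives u = 139/6, v = 224/9.

u = 139/6, v = 224/9, maximum Z = 3553/18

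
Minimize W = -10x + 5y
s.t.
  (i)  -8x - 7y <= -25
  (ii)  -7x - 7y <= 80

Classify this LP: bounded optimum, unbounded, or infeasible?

unbounded

From the feasible point (105, -815/7), moving in the direction (7, -7) keeps every constraint satisfied while W decreases without bound.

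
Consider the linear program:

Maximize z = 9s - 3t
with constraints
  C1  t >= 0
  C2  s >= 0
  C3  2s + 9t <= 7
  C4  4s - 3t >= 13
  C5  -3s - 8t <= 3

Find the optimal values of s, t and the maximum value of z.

s = 7/2, t = 0, maximum z = 63/2

Vertices and z = 9s - 3t:
  (7/2, 0) → z = 63/2
  (13/4, 0) → z = 117/4
  (23/7, 1/21) → z = 206/7

The binding constraints are t = 0 and 2s + 9t = 7.
Solving simultaneously gives s = 7/2, t = 0.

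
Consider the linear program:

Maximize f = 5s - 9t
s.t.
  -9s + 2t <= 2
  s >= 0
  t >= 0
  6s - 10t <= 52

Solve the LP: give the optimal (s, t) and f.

Feasible corners and f = 5s - 9t:
  (0, 1) → f = -9
  (0, 0) → f = 0
  (26/3, 0) → f = 130/3
The feasible region is unbounded (it extends along (2, 9), (5, 3)), but f strictly decreases along every unbounded feasible direction, so there is no improving ray and the maximum is attained at a vertex.

At the optimal vertex, t = 0 and 6s - 10t = 52.
Solving simultaneously gives s = 26/3, t = 0.

s = 26/3, t = 0, maximum f = 130/3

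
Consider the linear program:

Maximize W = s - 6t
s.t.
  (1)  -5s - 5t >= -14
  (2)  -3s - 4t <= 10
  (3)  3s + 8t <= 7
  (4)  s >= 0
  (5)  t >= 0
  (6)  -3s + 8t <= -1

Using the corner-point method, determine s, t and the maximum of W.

Vertices and W = s - 6t:
  (7/3, 0) → W = 7/3
  (4/3, 3/8) → W = -11/12
  (1/3, 0) → W = 1/3

s = 7/3, t = 0, maximum W = 7/3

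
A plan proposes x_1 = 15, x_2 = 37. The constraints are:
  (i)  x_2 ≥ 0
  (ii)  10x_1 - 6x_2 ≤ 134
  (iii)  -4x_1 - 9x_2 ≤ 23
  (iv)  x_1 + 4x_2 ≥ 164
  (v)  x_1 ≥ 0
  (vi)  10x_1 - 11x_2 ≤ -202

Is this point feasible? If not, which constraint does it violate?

Constraint (iv): x_1 + 4x_2 = 163, which is not ≥ 164. All other constraints are satisfied.

not feasible — violates (iv)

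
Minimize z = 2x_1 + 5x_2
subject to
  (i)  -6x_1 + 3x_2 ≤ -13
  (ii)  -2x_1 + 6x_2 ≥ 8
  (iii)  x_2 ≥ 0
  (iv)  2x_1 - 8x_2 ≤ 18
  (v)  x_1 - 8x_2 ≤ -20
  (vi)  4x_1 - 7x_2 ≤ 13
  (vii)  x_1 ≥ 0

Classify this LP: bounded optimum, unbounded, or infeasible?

Corner points and z = 2x_1 + 5x_2:
  (164/45, 133/45) → z = 331/15
  (28/5, 16/5) → z = 136/5
  (67/5, 29/5) → z = 279/5
The feasible region has finitely many vertices and no improving ray; the minimum is 331/15 at (164/45, 133/45).

bounded optimum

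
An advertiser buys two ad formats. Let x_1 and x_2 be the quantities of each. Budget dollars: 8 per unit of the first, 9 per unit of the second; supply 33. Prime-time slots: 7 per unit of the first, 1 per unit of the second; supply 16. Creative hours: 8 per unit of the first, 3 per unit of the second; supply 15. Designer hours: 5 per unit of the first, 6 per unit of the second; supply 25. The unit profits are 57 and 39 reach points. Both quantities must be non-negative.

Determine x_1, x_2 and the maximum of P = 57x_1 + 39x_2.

Feasible corners and P = 57x_1 + 39x_2:
  (0, 0) → P = 0
  (0, 11/3) → P = 143
  (15/8, 0) → P = 855/8
  (3/4, 3) → P = 639/4

x_1 = 3/4, x_2 = 3, maximum P = 639/4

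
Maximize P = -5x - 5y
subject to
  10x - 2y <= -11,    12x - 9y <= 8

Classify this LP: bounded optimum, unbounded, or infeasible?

From the feasible point (-115/66, -106/33), moving in the direction (-9, -12) keeps every constraint satisfied while P increases without bound.

unbounded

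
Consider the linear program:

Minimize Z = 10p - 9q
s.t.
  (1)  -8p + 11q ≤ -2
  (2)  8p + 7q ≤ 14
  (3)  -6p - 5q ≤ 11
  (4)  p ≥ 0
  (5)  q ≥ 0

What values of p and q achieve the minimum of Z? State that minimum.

p = 1/4, q = 0, minimum Z = 5/2

Vertices and Z = 10p - 9q:
  (7/6, 2/3) → Z = 17/3
  (1/4, 0) → Z = 5/2
  (7/4, 0) → Z = 35/2

At the optimal vertex, -8p + 11q = -2 and q = 0.
Solving simultaneously gives p = 1/4, q = 0.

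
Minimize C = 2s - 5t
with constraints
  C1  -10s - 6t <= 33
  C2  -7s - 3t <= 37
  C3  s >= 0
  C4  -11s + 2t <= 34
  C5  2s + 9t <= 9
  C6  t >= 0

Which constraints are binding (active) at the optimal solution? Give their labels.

Extreme points and C = 2s - 5t:
  (0, 1) → C = -5
  (0, 0) → C = 0
  (9/2, 0) → C = 9

The minimum is at (0, 1). Substituting into each constraint, equality holds for C3 and C5; the remaining constraints have slack.

C3 and C5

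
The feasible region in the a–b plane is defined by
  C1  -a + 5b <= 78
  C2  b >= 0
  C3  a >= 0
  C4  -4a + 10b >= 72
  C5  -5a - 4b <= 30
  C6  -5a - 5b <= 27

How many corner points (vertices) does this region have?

3

Of the 15 pairwise boundary intersections, those satisfying every inequality are:
  (0, 78/5)
  (42, 24)
  (0, 36/5)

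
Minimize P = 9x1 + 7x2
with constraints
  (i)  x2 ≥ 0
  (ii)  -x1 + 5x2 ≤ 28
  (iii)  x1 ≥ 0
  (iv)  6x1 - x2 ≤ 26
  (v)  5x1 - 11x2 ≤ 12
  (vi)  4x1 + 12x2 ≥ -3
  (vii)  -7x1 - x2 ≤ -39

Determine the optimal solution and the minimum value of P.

Feasible corners and P = 9x1 + 7x2:
  (158/29, 194/29) → P = 2780/29
  (167/36, 235/36) → P = 787/9
  (5, 4) → P = 73

The optimum lies where 6x1 - x2 = 26 and -7x1 - x2 = -39.
Solving simultaneously gives x1 = 5, x2 = 4.

x1 = 5, x2 = 4, minimum P = 73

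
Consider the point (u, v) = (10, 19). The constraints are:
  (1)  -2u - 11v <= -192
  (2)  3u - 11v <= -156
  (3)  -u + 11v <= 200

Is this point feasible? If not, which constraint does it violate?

(1): -229 ≤ -192 ✓
(2): -179 ≤ -156 ✓
(3): 199 ≤ 200 ✓

feasible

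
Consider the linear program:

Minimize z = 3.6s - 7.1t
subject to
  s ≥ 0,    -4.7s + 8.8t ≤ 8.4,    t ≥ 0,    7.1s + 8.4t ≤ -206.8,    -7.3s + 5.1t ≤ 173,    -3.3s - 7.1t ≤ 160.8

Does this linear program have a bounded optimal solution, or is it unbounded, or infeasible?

infeasible

The boundaries s = 0 and -4.7s + 8.8t = 8.4 meet at (0, 21/22), but that point violates 7.1s + 8.4t ≤ -206.8. Every candidate vertex is excluded by some other constraint, so the feasible region is empty.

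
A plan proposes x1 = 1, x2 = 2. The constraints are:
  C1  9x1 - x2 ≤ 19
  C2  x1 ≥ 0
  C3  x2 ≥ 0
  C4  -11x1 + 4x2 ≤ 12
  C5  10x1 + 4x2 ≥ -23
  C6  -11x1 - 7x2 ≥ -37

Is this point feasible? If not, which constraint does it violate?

feasible

C1: 7 ≤ 19 ✓
C2: 1 ≥ 0 ✓
C3: 2 ≥ 0 ✓
C4: -3 ≤ 12 ✓
C5: 18 ≥ -23 ✓
C6: -25 ≥ -37 ✓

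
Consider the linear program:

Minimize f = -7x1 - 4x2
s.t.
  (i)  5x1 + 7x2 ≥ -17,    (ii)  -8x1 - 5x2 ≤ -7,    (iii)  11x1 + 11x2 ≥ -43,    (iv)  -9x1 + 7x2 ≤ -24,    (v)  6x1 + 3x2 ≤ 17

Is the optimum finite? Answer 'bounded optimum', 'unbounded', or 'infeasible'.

Feasible corners and f = -7x1 - 4x2:
  (134/31, -171/31) → f = -254/31
  (170/27, -187/27) → f = -442/27
  (169/101, -129/101) → f = -667/101
  (191/69, 3/23) → f = -1373/69
The feasible region has finitely many vertices and no improving ray; the minimum is -1373/69 at (191/69, 3/23).

bounded optimum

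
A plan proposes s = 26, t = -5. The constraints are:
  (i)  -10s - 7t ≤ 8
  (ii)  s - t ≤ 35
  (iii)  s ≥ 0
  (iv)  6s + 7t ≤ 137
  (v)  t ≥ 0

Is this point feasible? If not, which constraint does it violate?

Constraint (v): t = -5, which is not ≥ 0. All other constraints are satisfied.

not feasible — violates (v)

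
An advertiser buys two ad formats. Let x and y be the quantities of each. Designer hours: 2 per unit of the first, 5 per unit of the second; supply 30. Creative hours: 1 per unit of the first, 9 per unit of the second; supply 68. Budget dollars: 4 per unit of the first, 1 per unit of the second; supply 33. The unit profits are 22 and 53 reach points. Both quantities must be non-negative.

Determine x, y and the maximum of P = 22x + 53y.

Vertices and P = 22x + 53y:
  (0, 0) → P = 0
  (0, 6) → P = 318
  (33/4, 0) → P = 363/2
  (15/2, 3) → P = 324

The optimum lies where 2x + 5y = 30 and 4x + y = 33.
Solving simultaneously gives x = 15/2, y = 3.

x = 15/2, y = 3, maximum P = 324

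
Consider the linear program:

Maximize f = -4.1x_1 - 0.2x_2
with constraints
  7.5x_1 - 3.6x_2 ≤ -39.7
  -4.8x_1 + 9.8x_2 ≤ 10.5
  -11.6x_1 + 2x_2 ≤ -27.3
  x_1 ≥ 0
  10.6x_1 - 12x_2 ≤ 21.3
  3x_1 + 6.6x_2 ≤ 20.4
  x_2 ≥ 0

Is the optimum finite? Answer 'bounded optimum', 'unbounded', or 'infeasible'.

The boundaries -11.6x_1 + 2x_2 = -27.3 and 10.6x_1 - 12x_2 = 21.3 meet at (285/118, 423/1180), but that point violates 7.5x_1 - 3.6x_2 ≤ -39.7. Every candidate vertex is excluded by some other constraint, so the feasible region is empty.

infeasible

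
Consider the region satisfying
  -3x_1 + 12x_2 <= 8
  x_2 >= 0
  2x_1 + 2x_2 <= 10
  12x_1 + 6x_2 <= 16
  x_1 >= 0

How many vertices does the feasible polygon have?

Pairwise boundary intersections that survive every other constraint:
  (8/9, 8/9)
  (0, 2/3)
  (4/3, 0)
  (0, 0)

4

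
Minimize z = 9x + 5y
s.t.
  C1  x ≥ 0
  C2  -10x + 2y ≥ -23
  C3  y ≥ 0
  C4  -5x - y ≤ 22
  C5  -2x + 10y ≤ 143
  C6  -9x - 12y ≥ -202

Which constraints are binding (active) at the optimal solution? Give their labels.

Extreme points and z = 9x + 5y:
  (0, 0) → z = 0
  (0, 143/10) → z = 143/2
  (23/10, 0) → z = 207/10
  (340/69, 1813/138) → z = 15185/138
  (8/3, 89/6) → z = 589/6

The minimum is at (0, 0). Substituting into each constraint, equality holds for C1 and C3; the remaining constraints have slack.

C1 and C3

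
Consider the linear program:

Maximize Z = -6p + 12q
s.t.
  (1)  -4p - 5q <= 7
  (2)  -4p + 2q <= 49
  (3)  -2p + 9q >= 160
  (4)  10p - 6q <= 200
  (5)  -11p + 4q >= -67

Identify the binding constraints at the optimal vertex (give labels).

Feasible corners and Z = -6p + 12q:
  (-121/32, 271/16) → Z = 3615/16
  (55, 269/2) → Z = 1284
  (1243/91, 1894/91) → Z = 15270/91

The maximum is at (55, 269/2). Substituting into each constraint, equality holds for (2) and (5); the remaining constraints have slack.

(2) and (5)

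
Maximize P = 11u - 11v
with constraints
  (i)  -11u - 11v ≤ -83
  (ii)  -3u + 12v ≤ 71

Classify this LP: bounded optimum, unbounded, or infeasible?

unbounded

From the feasible point (43/33, 206/33), moving in the direction (12, 3) keeps every constraint satisfied while P increases without bound.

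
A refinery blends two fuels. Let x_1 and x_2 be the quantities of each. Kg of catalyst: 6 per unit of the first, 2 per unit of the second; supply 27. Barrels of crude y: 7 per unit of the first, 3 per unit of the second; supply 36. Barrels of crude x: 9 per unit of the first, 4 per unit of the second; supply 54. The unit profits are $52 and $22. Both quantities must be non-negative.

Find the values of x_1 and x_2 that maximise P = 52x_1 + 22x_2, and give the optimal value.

x_1 = 9/4, x_2 = 27/4, maximum P = 531/2

At the optimal vertex, 6x_1 + 2x_2 = 27 and 7x_1 + 3x_2 = 36.
Solving simultaneously gives x_1 = 9/4, x_2 = 27/4.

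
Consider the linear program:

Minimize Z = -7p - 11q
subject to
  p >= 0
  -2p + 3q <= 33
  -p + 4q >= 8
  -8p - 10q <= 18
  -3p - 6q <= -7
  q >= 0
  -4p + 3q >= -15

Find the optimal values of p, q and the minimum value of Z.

Vertices and Z = -7p - 11q:
  (0, 11) → Z = -121
  (0, 2) → Z = -22
  (24, 27) → Z = -465
  (84/13, 47/13) → Z = -85

The binding constraints are -2p + 3q = 33 and -4p + 3q = -15.
Solving simultaneously gives p = 24, q = 27.

p = 24, q = 27, minimum Z = -465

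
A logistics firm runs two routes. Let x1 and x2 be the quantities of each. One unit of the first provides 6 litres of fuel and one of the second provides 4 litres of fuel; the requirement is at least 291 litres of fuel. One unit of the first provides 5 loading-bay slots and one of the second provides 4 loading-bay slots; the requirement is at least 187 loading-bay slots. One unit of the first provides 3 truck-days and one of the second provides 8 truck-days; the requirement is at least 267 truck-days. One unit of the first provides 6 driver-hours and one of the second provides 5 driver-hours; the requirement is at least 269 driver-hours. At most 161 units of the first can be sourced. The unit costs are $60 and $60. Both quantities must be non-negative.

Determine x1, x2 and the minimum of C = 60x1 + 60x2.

x1 = 35, x2 = 81/4, minimum C = 3315

Extreme points and C = 60x1 + 60x2:
  (0, 291/4) → C = 4365
  (89, 0) → C = 5340
  (161, 0) → C = 9660
  (35, 81/4) → C = 3315
The feasible region is unbounded (it extends along (0, 1)), but C strictly increases along every unbounded feasible direction, so there is no improving ray and the minimum is attained at a vertex.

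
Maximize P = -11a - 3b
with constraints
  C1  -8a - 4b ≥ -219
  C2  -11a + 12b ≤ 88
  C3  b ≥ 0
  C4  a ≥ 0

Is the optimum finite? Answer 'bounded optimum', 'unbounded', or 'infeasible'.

Vertices and P = -11a - 3b:
  (569/35, 3113/140) → P = -6875/28
  (219/8, 0) → P = -2409/8
  (0, 22/3) → P = -22
  (0, 0) → P = 0
The feasible region has finitely many vertices and no improving ray; the maximum is 0 at (0, 0).

bounded optimum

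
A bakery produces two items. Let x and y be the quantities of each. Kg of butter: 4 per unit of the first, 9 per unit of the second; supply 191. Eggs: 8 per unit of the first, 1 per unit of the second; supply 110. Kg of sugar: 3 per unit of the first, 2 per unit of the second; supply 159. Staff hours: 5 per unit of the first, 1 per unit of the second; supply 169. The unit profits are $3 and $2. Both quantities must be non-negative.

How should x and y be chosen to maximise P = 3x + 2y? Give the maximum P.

x = 47/4, y = 16, maximum P = 269/4

Feasible corners and P = 3x + 2y:
  (0, 0) → P = 0
  (0, 191/9) → P = 382/9
  (55/4, 0) → P = 165/4
  (47/4, 16) → P = 269/4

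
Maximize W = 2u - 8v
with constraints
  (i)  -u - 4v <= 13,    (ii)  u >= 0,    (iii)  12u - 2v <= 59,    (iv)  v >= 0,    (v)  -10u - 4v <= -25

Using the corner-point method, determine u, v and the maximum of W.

The feasible region is unbounded (it extends along (0, 1), (1, 6)), but W strictly decreases along every unbounded feasible direction, so there is no improving ray and the maximum is attained at a vertex.

At the optimal vertex, 12u - 2v = 59 and v = 0.
Solving simultaneously gives u = 59/12, v = 0.

u = 59/12, v = 0, maximum W = 59/6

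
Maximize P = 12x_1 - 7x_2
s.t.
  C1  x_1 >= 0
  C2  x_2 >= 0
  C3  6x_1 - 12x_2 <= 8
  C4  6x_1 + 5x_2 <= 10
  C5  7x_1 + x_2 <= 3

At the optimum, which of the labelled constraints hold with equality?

C2 and C5

Extreme points and P = 12x_1 - 7x_2:
  (0, 0) → P = 0
  (0, 2) → P = -14
  (3/7, 0) → P = 36/7
  (5/29, 52/29) → P = -304/29

The maximum is at (3/7, 0). Substituting into each constraint, equality holds for C2 and C5; the remaining constraints have slack.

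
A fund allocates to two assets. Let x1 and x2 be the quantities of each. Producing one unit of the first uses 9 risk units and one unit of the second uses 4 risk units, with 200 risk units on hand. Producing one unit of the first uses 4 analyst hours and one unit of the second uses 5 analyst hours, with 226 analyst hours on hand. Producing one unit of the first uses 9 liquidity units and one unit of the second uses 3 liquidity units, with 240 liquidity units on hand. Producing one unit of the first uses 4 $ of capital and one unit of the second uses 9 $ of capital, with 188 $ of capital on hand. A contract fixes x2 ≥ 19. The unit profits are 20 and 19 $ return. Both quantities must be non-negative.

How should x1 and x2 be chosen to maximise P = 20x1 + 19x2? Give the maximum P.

x1 = 17/4, x2 = 19, maximum P = 446

Vertices and P = 20x1 + 19x2:
  (0, 188/9) → P = 3572/9
  (0, 19) → P = 361
  (17/4, 19) → P = 446

The optimum lies where 4x1 + 9x2 = 188 and x2 = 19.
Solving simultaneously gives x1 = 17/4, x2 = 19.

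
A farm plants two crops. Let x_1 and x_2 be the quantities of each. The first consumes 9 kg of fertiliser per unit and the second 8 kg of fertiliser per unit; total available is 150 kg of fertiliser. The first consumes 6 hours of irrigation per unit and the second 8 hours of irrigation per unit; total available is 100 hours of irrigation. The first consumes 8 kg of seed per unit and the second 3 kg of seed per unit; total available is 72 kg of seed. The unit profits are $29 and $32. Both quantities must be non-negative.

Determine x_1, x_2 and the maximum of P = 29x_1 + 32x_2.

x_1 = 6, x_2 = 8, maximum P = 430

Vertices and P = 29x_1 + 32x_2:
  (0, 0) → P = 0
  (0, 25/2) → P = 400
  (9, 0) → P = 261
  (6, 8) → P = 430

The optimum lies where 6x_1 + 8x_2 = 100 and 8x_1 + 3x_2 = 72.
Solving simultaneously gives x_1 = 6, x_2 = 8.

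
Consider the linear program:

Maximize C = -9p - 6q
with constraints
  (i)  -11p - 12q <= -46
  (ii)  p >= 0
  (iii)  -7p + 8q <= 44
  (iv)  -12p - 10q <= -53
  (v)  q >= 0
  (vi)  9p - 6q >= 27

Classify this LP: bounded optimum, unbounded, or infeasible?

Vertices and C = -9p - 6q:
  (16, 39/2) → C = -261
  (53/12, 0) → C = -159/4
  (98/27, 17/18) → C = -115/3
The feasible region has finitely many vertices and no improving ray; the maximum is -115/3 at (98/27, 17/18).

bounded optimum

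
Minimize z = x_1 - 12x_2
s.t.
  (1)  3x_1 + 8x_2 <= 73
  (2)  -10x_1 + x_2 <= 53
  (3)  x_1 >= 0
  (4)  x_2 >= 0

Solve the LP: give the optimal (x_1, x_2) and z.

Corner points and z = x_1 - 12x_2:
  (0, 73/8) → z = -219/2
  (73/3, 0) → z = 73/3
  (0, 0) → z = 0

The binding constraints are 3x_1 + 8x_2 = 73 and x_1 = 0.
Solving simultaneously gives x_1 = 0, x_2 = 73/8.

x_1 = 0, x_2 = 73/8, minimum z = -219/2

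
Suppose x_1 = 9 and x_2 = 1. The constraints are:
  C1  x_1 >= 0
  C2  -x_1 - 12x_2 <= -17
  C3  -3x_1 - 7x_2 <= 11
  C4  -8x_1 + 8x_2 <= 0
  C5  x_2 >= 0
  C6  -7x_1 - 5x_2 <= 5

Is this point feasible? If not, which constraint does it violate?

C1: 9 ≥ 0 ✓
C2: -21 ≤ -17 ✓
C3: -34 ≤ 11 ✓
C4: -64 ≤ 0 ✓
C5: 1 ≥ 0 ✓
C6: -68 ≤ 5 ✓

feasible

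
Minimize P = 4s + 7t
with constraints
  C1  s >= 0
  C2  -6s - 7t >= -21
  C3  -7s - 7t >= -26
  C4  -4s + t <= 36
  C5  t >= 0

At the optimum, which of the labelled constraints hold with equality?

C1 and C5

Extreme points and P = 4s + 7t:
  (0, 3) → P = 21
  (0, 0) → P = 0
  (7/2, 0) → P = 14

The minimum is at (0, 0). Substituting into each constraint, equality holds for C1 and C5; the remaining constraints have slack.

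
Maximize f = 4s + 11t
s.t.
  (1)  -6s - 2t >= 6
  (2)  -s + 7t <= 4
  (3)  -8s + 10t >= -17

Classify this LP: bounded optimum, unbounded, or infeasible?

bounded optimum

Corner points and f = 4s + 11t:
  (-25/22, 9/22) → f = -1/22
  (-13/38, -75/38) → f = -877/38
The feasible region has finitely many vertices and no improving ray; the maximum is -1/22 at (-25/22, 9/22).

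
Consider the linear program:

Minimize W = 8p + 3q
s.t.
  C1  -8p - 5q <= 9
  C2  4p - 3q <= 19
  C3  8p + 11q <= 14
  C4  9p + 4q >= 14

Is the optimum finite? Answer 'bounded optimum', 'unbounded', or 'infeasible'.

bounded optimum

Feasible corners and W = 8p + 3q:
  (251/68, -24/17) → W = 430/17
  (118/43, -115/43) → W = 599/43
  (98/67, 14/67) → W = 826/67
The feasible region has finitely many vertices and no improving ray; the minimum is 826/67 at (98/67, 14/67).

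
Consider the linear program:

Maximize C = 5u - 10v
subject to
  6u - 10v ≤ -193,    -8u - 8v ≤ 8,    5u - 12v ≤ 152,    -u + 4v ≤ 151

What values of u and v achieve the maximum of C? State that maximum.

u = -203/16, v = 187/16, maximum C = -2885/16

Extreme points and C = 5u - 10v:
  (-203/16, 187/16) → C = -2885/16
  (369/7, 713/14) → C = -1720/7
  (-31, 30) → C = -455

The binding constraints are 6u - 10v = -193 and -8u - 8v = 8.
Solving simultaneously gives u = -203/16, v = 187/16.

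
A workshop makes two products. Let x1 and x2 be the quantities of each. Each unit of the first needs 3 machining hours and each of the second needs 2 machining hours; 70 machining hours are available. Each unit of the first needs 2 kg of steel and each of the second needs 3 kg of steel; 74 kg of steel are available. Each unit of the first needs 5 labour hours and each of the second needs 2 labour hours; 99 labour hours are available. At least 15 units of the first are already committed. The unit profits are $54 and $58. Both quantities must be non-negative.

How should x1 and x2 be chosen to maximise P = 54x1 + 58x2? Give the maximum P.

Vertices and P = 54x1 + 58x2:
  (99/5, 0) → P = 5346/5
  (15, 0) → P = 810
  (15, 12) → P = 1506

The optimum lies where 5x1 + 2x2 = 99 and x1 = 15.
Solving simultaneously gives x1 = 15, x2 = 12.

x1 = 15, x2 = 12, maximum P = 1506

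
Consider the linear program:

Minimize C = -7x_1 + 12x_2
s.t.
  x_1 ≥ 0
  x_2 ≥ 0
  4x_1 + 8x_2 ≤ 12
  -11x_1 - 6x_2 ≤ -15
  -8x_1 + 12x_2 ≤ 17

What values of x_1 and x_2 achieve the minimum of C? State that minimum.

x_1 = 3, x_2 = 0, minimum C = -21

Extreme points and C = -7x_1 + 12x_2:
  (3, 0) → C = -21
  (15/11, 0) → C = -105/11
  (3/4, 9/8) → C = 33/4

At the optimal vertex, x_2 = 0 and 4x_1 + 8x_2 = 12.
Solving simultaneously gives x_1 = 3, x_2 = 0.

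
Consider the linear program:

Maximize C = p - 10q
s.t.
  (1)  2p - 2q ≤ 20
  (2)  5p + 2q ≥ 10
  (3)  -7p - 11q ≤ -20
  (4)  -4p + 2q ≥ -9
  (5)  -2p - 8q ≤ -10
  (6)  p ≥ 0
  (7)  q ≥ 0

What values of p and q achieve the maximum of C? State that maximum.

Corner points and C = p - 10q:
  (5/3, 5/6) → C = -20/3
  (0, 5) → C = -50
  (23/9, 11/18) → C = -32/9
The feasible region is unbounded (it extends along (0, 1), (1, 2)), but C strictly decreases along every unbounded feasible direction, so there is no improving ray and the maximum is attained at a vertex.

p = 23/9, q = 11/18, maximum C = -32/9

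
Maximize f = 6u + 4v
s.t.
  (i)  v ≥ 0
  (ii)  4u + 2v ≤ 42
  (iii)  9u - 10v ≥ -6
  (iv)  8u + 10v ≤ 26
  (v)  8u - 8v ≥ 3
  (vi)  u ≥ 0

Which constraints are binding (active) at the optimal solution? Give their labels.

Extreme points and f = 6u + 4v:
  (13/4, 0) → f = 39/2
  (3/8, 0) → f = 9/4
  (119/72, 23/18) → f = 541/36

The maximum is at (13/4, 0). Substituting into each constraint, equality holds for (i) and (iv); the remaining constraints have slack.

(i) and (iv)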